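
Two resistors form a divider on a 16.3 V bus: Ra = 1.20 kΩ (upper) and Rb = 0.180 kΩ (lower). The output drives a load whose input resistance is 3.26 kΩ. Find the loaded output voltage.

V_out ≈ 2.03 V

The load sits in parallel with Rb: Rb‖R_L = (180 × 3260) / (180 + 3260) = 170.6 Ω.
V_out = 16.3 × 170.6 / (1200 + 170.6) = 16.3 × 170.6/1371 = 2.03 V.
(Unloaded it would have been 2.13 V.)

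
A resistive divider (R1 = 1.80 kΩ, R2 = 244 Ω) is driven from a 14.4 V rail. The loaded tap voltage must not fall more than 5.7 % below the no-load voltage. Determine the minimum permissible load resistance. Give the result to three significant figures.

R_L(min) ≈ 3.55 kΩ

Output resistance R_th = R1‖R2 = (1800 × 244)/2044 = 214.9 Ω.
The fractional drop is R_th/(R_th + R_L); requiring this ≤ 0.0570 gives R_L ≥ R_th(1/0.0570 − 1) = 214.9 × 16.54 = 3.55 kΩ.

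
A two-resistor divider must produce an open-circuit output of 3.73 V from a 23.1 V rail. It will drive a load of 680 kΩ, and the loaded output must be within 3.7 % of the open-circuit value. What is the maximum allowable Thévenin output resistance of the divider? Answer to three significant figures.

R_th ≤ 26.1 kΩ

Loading drop = R_th/(R_th + R_L) ≤ 0.0370, so R_th ≤ R_L · ε/(1−ε) = 680 kΩ × 0.0370/0.9630 = 26.1 kΩ.
(Any R1, R2 with R2/(R1+R2) = 0.161 and R1‖R2 ≤ 26.1 kΩ will meet the spec.)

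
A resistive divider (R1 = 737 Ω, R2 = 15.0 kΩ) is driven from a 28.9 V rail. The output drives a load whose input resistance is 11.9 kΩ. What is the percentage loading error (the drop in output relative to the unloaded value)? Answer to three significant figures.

5.57 %

The divider's output (Thévenin) resistance is R1‖R2 = 702.5 Ω.
Fractional drop under load = R_th/(R_th + R_L) = 702.5 / (702.5 + 11900) = 0.05574.
So the output falls by 5.57 %.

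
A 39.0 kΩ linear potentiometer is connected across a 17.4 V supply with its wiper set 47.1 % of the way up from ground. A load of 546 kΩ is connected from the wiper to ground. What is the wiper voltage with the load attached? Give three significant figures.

The wiper splits the pot into (1−α)R = 20.63 kΩ above and αR = 18.37 kΩ below.
Lower section ‖ load = 17.77 kΩ.
V_wiper = 17.4 × 17.77/(20.63 + 17.77) = 8.05 V.

V ≈ 8.05 V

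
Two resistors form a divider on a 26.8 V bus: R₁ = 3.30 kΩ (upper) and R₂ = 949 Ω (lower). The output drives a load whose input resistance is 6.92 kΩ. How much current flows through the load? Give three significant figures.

I_L ≈ 0.782 mA

R₂‖R_L = 834.6 Ω; V_out = 26.8 × 834.6/4135 = 5.410 V.
I_L = V_out / R_L = 5.410 / 6.92 kΩ = 0.782 mA.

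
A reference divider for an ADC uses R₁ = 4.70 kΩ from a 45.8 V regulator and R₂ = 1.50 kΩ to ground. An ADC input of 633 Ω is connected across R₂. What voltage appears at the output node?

V_out ≈ 3.96 V

The load sits in parallel with R₂: R₂‖R_L = (1500 × 633) / (1500 + 633) = 445.1 Ω.
V_out = 45.8 × 445.1 / (4700 + 445.1) = 45.8 × 445.1/5145 = 3.96 V.
(Unloaded it would have been 11.1 V.)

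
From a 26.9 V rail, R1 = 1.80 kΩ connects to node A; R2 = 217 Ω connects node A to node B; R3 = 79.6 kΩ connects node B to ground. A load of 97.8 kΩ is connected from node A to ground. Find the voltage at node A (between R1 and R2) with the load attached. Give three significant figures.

Below node A the series string R2+R3 = 79820 Ω sits in parallel with the 97800 Ω load: 43950 Ω.
V_A = 26.9 × 43950/(1800 + 43950) = 25.8 V.

V ≈ 25.8 V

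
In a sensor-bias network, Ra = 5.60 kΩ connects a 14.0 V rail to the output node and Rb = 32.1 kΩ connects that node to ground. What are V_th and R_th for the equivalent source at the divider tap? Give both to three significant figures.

V_th is the open-circuit tap voltage: 14.0 × 32.1/(5.60 + 32.1) = 11.9 V.
With the supply zeroed, Ra and Rb appear in parallel from the tap: R_th = Ra‖Rb = (5.60 × 32.1)/37.70 = 4.77 kΩ.

V_th = 11.9 V, R_th = 4.77 kΩ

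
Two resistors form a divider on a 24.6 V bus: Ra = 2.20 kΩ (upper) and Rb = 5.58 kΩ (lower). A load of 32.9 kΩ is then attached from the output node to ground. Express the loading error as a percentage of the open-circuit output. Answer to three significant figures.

The divider's output (Thévenin) resistance is Ra‖Rb = 1.578 kΩ.
Fractional drop under load = R_th/(R_th + R_L) = 1.578 / (1.578 + 32.9) = 0.04577.
So the output falls by 4.58 %.

4.58 %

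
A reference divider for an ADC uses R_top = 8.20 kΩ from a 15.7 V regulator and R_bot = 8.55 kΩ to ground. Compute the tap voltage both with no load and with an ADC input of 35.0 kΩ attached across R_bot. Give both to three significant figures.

Open-circuit: V = 15.7 × 8.55/(8.20 + 8.55) = 8.01 V.
With the load, R_bot becomes R_bot‖R_L = 6.871 kΩ, so V = 15.7 × 6.871/15.07 = 7.16 V.

Unloaded: 8.01 V; loaded: 7.16 V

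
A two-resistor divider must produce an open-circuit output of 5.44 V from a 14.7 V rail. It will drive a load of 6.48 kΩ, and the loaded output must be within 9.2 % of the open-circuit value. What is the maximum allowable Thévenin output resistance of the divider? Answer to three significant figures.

Loading drop = R_th/(R_th + R_L) ≤ 0.0920, so R_th ≤ R_L · ε/(1−ε) = 6.48 kΩ × 0.0920/0.9080 = 657 Ω.
(Any R1, R2 with R2/(R1+R2) = 0.370 and R1‖R2 ≤ 657 Ω will meet the spec.)

R_th ≤ 657 Ω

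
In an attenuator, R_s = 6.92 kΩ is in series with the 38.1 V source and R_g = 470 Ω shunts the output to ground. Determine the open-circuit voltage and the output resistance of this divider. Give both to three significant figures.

V_th = 2.42 V, R_th = 440 Ω

V_th is the open-circuit tap voltage: 38.1 × 470/(6920 + 470) = 2.42 V.
With the supply zeroed, R_s and R_g appear in parallel from the tap: R_th = R_s‖R_g = (6920 × 470)/7390 = 440 Ω.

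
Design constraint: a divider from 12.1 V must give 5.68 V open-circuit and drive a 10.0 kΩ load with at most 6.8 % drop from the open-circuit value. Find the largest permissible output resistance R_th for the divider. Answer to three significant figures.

R_th ≤ 730 Ω

Loading drop = R_th/(R_th + R_L) ≤ 0.0680, so R_th ≤ R_L · ε/(1−ε) = 10.0 kΩ × 0.0680/0.9320 = 730 Ω.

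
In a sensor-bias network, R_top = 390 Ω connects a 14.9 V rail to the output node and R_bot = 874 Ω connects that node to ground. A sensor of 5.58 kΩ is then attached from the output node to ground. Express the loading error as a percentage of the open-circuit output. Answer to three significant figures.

4.61 %

The divider's output (Thévenin) resistance is R_top‖R_bot = 269.7 Ω.
Fractional drop under load = R_th/(R_th + R_L) = 269.7 / (269.7 + 5580) = 0.04610.
So the output falls by 4.61 %.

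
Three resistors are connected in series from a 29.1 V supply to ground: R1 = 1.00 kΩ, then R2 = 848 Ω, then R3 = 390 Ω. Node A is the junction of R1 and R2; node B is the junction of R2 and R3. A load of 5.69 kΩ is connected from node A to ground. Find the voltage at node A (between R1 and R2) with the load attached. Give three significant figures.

Below node A the series string R2+R3 = 1238 Ω sits in parallel with the 5690 Ω load: 1017 Ω.
V_A = 29.1 × 1017/(1000 + 1017) = 14.7 V.

V ≈ 14.7 V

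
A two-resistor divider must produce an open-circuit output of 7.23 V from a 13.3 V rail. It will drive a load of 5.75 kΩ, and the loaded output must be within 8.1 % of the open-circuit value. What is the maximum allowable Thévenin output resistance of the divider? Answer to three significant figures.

Loading drop = R_th/(R_th + R_L) ≤ 0.0810, so R_th ≤ R_L · ε/(1−ε) = 5.75 kΩ × 0.0810/0.9190 = 507 Ω.
(Any R1, R2 with R2/(R1+R2) = 0.544 and R1‖R2 ≤ 507 Ω will meet the spec.)

R_th ≤ 507 Ω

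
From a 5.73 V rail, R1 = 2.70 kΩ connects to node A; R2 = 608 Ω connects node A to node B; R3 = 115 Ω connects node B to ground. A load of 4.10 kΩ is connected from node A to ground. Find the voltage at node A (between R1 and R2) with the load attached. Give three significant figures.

Below node A the series string R2+R3 = 723.0 Ω sits in parallel with the 4100 Ω load: 614.6 Ω.
V_A = 5.73 × 614.6/(2700 + 614.6) = 1.06 V.

V ≈ 1.06 V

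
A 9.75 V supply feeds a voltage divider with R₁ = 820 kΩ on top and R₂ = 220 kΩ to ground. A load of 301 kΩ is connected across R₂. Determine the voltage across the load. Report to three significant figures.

The load sits in parallel with R₂: R₂‖R_L = (220 × 301) / (220 + 301) = 127.1 kΩ.
V_out = 9.75 × 127.1 / (820 + 127.1) = 9.75 × 127.1/947.1 = 1.31 V.

V_out ≈ 1.31 V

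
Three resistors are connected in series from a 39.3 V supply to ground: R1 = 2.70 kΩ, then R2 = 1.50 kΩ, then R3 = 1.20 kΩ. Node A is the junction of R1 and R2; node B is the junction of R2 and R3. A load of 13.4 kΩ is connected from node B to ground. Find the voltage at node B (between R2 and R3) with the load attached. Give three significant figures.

V ≈ 8.16 V

At node B, R3 is in parallel with the load: R3‖R_L = 1.101 kΩ.
Below node A the resistance is R2 + (R3‖R_L) = 2.601 kΩ, so V_A = 39.3 × 2.601/5.301 = 19.28 V.
Then V_B = V_A × (R3‖R_L)/(R2 + R3‖R_L) = 19.28 × 1.101/2.601 = 8.16 V.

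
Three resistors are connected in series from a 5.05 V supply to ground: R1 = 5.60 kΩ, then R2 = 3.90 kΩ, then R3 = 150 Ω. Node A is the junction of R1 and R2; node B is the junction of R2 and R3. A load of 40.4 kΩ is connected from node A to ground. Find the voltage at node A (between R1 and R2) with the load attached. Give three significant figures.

V ≈ 2.00 V

Below node A the series string R2+R3 = 4050 Ω sits in parallel with the 40400 Ω load: 3681 Ω.
V_A = 5.05 × 3681/(5600 + 3681) = 2.00 V.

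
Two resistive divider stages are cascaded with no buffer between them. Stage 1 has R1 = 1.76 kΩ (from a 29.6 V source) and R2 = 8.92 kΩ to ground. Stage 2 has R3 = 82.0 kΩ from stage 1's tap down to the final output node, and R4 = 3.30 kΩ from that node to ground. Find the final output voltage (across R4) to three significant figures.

Stage 2 presents R3+R4 = 85.30 kΩ as a load on stage 1's tap.
Stage 1's lower leg becomes R2‖(R3+R4) = 8.076 kΩ, so V_mid = 29.6 × 8.076/9.836 = 24.30 V.
Stage 2 is itself unloaded: V_out = V_mid × R4/(R3+R4) = 24.30 × 3.30/85.30 = 0.940 V.

V_out ≈ 0.940 V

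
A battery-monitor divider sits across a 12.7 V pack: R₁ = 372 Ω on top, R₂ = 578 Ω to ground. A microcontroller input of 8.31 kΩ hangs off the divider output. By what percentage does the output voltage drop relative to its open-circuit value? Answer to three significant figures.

The divider's output (Thévenin) resistance is R₁‖R₂ = 226.3 Ω.
Fractional drop under load = R_th/(R_th + R_L) = 226.3 / (226.3 + 8310) = 0.02651.
So the output falls by 2.65 %.

2.65 %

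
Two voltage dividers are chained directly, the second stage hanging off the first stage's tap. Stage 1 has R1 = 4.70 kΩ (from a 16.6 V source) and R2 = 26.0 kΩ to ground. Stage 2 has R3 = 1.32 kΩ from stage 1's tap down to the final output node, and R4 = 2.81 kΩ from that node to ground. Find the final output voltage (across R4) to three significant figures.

Stage 2 presents R3+R4 = 4.130 kΩ as a load on stage 1's tap.
Stage 1's lower leg becomes R2‖(R3+R4) = 3.564 kΩ, so V_mid = 16.6 × 3.564/8.264 = 7.159 V.
Stage 2 is itself unloaded: V_out = V_mid × R4/(R3+R4) = 7.159 × 2.81/4.130 = 4.87 V.

V_out ≈ 4.87 V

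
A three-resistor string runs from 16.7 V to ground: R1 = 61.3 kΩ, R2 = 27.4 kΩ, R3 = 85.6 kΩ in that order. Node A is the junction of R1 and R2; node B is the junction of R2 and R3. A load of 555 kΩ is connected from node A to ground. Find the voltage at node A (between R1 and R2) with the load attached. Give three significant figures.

V ≈ 10.1 V

Below node A the series string R2+R3 = 113.0 kΩ sits in parallel with the 555 kΩ load: 93.88 kΩ.
V_A = 16.7 × 93.88/(61.3 + 93.88) = 10.1 V.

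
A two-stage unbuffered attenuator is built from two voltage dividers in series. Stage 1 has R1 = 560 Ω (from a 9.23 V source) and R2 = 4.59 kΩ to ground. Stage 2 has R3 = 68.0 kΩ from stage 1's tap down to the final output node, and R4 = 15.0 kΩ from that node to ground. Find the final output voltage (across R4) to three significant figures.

Stage 2 presents R3+R4 = 83000 Ω as a load on stage 1's tap.
Stage 1's lower leg becomes R2‖(R3+R4) = 4349 Ω, so V_mid = 9.23 × 4349/4909 = 8.177 V.
Stage 2 is itself unloaded: V_out = V_mid × R4/(R3+R4) = 8.177 × 15000/83000 = 1.48 V.

V_out ≈ 1.48 V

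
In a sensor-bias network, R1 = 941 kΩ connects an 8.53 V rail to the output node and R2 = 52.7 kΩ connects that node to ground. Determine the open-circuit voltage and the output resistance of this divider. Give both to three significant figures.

V_th is the open-circuit tap voltage: 8.53 × 52.7/(941 + 52.7) = 0.452 V.
With the supply zeroed, R1 and R2 appear in parallel from the tap: R_th = R1‖R2 = (941 × 52.7)/993.7 = 49.9 kΩ.

V_th = 0.452 V, R_th = 49.9 kΩ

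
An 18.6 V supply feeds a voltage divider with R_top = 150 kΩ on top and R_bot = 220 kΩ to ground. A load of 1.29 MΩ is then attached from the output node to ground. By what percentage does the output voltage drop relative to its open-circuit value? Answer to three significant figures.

The divider's output (Thévenin) resistance is R_top‖R_bot = 89.19 kΩ.
Fractional drop under load = R_th/(R_th + R_L) = 89.19 / (89.19 + 1290) = 0.06467.
So the output falls by 6.47 %.

6.47 %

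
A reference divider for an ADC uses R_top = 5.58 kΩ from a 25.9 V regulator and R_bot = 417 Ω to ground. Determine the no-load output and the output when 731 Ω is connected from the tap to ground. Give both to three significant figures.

Open-circuit: V = 25.9 × 417/(5580 + 417) = 1.80 V.
With the load, R_bot becomes R_bot‖R_L = 265.5 Ω, so V = 25.9 × 265.5/5846 = 1.18 V.

Unloaded: 1.80 V; loaded: 1.18 V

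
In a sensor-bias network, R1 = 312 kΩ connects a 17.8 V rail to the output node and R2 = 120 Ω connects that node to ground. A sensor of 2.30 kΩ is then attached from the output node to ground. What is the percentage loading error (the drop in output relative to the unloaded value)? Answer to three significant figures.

The divider's output (Thévenin) resistance is R1‖R2 = 120.0 Ω.
Fractional drop under load = R_th/(R_th + R_L) = 120.0 / (120.0 + 2300) = 0.04957.
So the output falls by 4.96 %.

4.96 %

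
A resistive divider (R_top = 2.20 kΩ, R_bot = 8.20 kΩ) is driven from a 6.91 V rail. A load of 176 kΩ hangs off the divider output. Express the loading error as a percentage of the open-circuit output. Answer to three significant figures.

The divider's output (Thévenin) resistance is R_top‖R_bot = 1.735 kΩ.
Fractional drop under load = R_th/(R_th + R_L) = 1.735 / (1.735 + 176) = 0.009760.
So the output falls by 0.976 %.

0.976 %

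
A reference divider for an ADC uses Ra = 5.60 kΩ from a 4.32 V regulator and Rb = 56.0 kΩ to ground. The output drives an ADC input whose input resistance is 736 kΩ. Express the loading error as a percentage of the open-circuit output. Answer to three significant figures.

The divider's output (Thévenin) resistance is Ra‖Rb = 5.091 kΩ.
Fractional drop under load = R_th/(R_th + R_L) = 5.091 / (5.091 + 736) = 0.006869.
So the output falls by 0.687 %.

0.687 %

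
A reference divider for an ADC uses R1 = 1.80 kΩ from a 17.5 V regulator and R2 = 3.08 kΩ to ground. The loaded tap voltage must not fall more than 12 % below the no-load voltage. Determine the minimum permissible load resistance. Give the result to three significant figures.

R_L(min) ≈ 8.33 kΩ

Output resistance R_th = R1‖R2 = (1.80 × 3.08)/4.880 = 1.136 kΩ.
The fractional drop is R_th/(R_th + R_L); requiring this ≤ 0.120 gives R_L ≥ R_th(1/0.120 − 1) = 1.136 × 7.333 = 8.33 kΩ.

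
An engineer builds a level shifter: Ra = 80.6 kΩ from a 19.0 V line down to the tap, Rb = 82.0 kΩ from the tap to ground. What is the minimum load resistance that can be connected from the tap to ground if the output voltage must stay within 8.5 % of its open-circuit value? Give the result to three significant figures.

R_L(min) ≈ 438 kΩ

Output resistance R_th = Ra‖Rb = (80.6 × 82.0)/162.6 = 40.65 kΩ.
The fractional drop is R_th/(R_th + R_L); requiring this ≤ 0.0850 gives R_L ≥ R_th(1/0.0850 − 1) = 40.65 × 10.76 = 438 kΩ.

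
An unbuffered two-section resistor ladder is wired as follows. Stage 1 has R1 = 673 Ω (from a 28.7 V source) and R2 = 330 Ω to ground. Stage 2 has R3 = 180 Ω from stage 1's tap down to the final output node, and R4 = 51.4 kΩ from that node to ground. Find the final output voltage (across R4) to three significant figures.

Stage 2 presents R3+R4 = 51580 Ω as a load on stage 1's tap.
Stage 1's lower leg becomes R2‖(R3+R4) = 327.9 Ω, so V_mid = 28.7 × 327.9/1001 = 9.402 V.
Stage 2 is itself unloaded: V_out = V_mid × R4/(R3+R4) = 9.402 × 51400/51580 = 9.37 V.

V_out ≈ 9.37 V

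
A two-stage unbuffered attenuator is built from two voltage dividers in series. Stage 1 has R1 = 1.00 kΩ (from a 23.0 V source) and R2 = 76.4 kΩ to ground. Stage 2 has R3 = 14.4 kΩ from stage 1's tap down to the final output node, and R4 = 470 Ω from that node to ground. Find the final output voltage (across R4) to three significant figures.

Stage 2 presents R3+R4 = 14870 Ω as a load on stage 1's tap.
Stage 1's lower leg becomes R2‖(R3+R4) = 12450 Ω, so V_mid = 23.0 × 12450/13450 = 21.29 V.
Stage 2 is itself unloaded: V_out = V_mid × R4/(R3+R4) = 21.29 × 470/14870 = 0.673 V.

V_out ≈ 0.673 V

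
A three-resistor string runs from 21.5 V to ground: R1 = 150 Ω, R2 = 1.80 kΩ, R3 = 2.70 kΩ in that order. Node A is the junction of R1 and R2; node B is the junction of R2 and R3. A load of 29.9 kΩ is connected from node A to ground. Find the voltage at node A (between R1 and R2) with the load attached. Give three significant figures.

V ≈ 20.7 V

Below node A the series string R2+R3 = 4500 Ω sits in parallel with the 29900 Ω load: 3911 Ω.
V_A = 21.5 × 3911/(150 + 3911) = 20.7 V.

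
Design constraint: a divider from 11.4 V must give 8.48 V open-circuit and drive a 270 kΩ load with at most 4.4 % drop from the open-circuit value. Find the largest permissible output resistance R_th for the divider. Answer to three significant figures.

Loading drop = R_th/(R_th + R_L) ≤ 0.0440, so R_th ≤ R_L · ε/(1−ε) = 270 kΩ × 0.0440/0.9560 = 12.4 kΩ.

R_th ≤ 12.4 kΩ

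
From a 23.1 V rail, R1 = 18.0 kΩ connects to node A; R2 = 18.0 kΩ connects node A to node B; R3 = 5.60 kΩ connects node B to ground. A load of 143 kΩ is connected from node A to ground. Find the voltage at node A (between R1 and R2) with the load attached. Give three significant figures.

V ≈ 12.2 V

Below node A the series string R2+R3 = 23.60 kΩ sits in parallel with the 143 kΩ load: 20.26 kΩ.
V_A = 23.1 × 20.26/(18.0 + 20.26) = 12.2 V.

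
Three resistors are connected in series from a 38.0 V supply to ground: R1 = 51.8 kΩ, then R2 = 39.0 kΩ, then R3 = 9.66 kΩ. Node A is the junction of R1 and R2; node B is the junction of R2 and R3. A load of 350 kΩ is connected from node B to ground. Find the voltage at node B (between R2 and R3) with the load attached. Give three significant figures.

V ≈ 3.57 V

At node B, R3 is in parallel with the load: R3‖R_L = 9.401 kΩ.
Below node A the resistance is R2 + (R3‖R_L) = 48.40 kΩ, so V_A = 38.0 × 48.40/100.2 = 18.36 V.
Then V_B = V_A × (R3‖R_L)/(R2 + R3‖R_L) = 18.36 × 9.401/48.40 = 3.57 V.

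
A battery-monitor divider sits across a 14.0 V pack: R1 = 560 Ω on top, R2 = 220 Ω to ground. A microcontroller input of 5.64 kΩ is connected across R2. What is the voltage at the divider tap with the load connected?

V_out ≈ 3.84 V

The load sits in parallel with R2: R2‖R_L = (220 × 5640) / (220 + 5640) = 211.7 Ω.
V_out = 14.0 × 211.7 / (560 + 211.7) = 14.0 × 211.7/771.7 = 3.84 V.
(Unloaded it would have been 3.95 V.)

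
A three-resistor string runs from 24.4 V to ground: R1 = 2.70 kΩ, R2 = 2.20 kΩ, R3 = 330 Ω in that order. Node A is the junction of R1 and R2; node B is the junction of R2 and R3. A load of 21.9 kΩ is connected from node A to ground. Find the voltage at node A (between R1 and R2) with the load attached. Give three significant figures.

Below node A the series string R2+R3 = 2530 Ω sits in parallel with the 21900 Ω load: 2268 Ω.
V_A = 24.4 × 2268/(2700 + 2268) = 11.1 V.

V ≈ 11.1 V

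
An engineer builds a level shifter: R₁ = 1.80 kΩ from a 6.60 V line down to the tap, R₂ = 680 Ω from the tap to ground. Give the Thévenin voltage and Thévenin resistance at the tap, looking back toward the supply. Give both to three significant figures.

V_th = 1.81 V, R_th = 494 Ω

V_th is the open-circuit tap voltage: 6.60 × 680/(1800 + 680) = 1.81 V.
With the supply zeroed, R₁ and R₂ appear in parallel from the tap: R_th = R₁‖R₂ = (1800 × 680)/2480 = 494 Ω.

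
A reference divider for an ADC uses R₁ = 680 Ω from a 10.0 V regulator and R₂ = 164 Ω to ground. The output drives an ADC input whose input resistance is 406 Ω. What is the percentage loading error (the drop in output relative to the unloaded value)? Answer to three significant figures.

The divider's output (Thévenin) resistance is R₁‖R₂ = 132.1 Ω.
Fractional drop under load = R_th/(R_th + R_L) = 132.1 / (132.1 + 406) = 0.2455.
So the output falls by 24.6 %.

24.6 %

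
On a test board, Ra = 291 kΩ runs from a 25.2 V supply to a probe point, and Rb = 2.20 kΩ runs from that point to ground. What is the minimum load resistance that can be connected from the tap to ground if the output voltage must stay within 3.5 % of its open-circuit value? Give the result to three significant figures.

Output resistance R_th = Ra‖Rb = (291 × 2.20)/293.2 = 2.183 kΩ.
The fractional drop is R_th/(R_th + R_L); requiring this ≤ 0.0350 gives R_L ≥ R_th(1/0.0350 − 1) = 2.183 × 27.57 = 60.2 kΩ.

R_L(min) ≈ 60.2 kΩ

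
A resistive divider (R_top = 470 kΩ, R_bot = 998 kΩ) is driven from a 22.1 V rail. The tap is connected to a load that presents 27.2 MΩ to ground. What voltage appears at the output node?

V_out ≈ 14.8 V

The load sits in parallel with R_bot: R_bot‖R_L = (998 × 27200) / (998 + 27200) = 962.7 kΩ.
V_out = 22.1 × 962.7 / (470 + 962.7) = 22.1 × 962.7/1433 = 14.8 V.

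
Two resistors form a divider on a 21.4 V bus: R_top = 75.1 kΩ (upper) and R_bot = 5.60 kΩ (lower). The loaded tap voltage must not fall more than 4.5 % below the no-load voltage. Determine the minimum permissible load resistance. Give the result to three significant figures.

Output resistance R_th = R_top‖R_bot = (75.1 × 5.60)/80.70 = 5.211 kΩ.
The fractional drop is R_th/(R_th + R_L); requiring this ≤ 0.0450 gives R_L ≥ R_th(1/0.0450 − 1) = 5.211 × 21.22 = 111 kΩ.

R_L(min) ≈ 111 kΩ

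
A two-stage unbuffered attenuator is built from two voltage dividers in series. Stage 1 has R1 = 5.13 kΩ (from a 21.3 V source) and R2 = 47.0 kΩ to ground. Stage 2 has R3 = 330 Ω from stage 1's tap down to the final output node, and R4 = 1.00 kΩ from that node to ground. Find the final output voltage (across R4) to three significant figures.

V_out ≈ 3.22 V

Stage 2 presents R3+R4 = 1330 Ω as a load on stage 1's tap.
Stage 1's lower leg becomes R2‖(R3+R4) = 1293 Ω, so V_mid = 21.3 × 1293/6423 = 4.289 V.
Stage 2 is itself unloaded: V_out = V_mid × R4/(R3+R4) = 4.289 × 1000/1330 = 3.22 V.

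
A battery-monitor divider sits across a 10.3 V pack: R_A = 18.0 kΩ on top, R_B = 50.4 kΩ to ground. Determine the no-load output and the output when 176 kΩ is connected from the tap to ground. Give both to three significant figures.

Unloaded: 7.59 V; loaded: 7.06 V

Open-circuit: V = 10.3 × 50.4/(18.0 + 50.4) = 7.59 V.
With the load, R_B becomes R_B‖R_L = 39.18 kΩ, so V = 10.3 × 39.18/57.18 = 7.06 V.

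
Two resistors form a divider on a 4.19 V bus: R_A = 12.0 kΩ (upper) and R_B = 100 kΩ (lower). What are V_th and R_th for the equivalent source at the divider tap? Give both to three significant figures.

V_th is the open-circuit tap voltage: 4.19 × 100/(12.0 + 100) = 3.74 V.
With the supply zeroed, R_A and R_B appear in parallel from the tap: R_th = R_A‖R_B = (12.0 × 100)/112.0 = 10.7 kΩ.

V_th = 3.74 V, R_th = 10.7 kΩ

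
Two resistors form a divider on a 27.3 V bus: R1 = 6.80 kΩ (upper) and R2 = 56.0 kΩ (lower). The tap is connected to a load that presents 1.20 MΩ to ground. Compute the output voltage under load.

The load sits in parallel with R2: R2‖R_L = (56.0 × 1200) / (56.0 + 1200) = 53.50 kΩ.
V_out = 27.3 × 53.50 / (6.80 + 53.50) = 27.3 × 53.50/60.30 = 24.2 V.

V_out ≈ 24.2 V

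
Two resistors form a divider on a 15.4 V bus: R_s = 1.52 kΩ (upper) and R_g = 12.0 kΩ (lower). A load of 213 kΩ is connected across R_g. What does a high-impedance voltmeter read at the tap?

V_out ≈ 13.6 V

The load sits in parallel with R_g: R_g‖R_L = (12.0 × 213) / (12.0 + 213) = 11.36 kΩ.
V_out = 15.4 × 11.36 / (1.52 + 11.36) = 15.4 × 11.36/12.88 = 13.6 V.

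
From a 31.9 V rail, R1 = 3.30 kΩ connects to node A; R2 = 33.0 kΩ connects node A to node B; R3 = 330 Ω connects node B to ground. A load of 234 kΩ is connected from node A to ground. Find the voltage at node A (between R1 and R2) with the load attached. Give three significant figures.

Below node A the series string R2+R3 = 33330 Ω sits in parallel with the 234000 Ω load: 29170 Ω.
V_A = 31.9 × 29170/(3300 + 29170) = 28.7 V.

V ≈ 28.7 V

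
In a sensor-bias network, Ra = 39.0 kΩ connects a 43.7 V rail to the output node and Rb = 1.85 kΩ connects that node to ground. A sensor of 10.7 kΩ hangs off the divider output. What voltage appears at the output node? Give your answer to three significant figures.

V_out ≈ 1.70 V

The load sits in parallel with Rb: Rb‖R_L = (1.85 × 10.7) / (1.85 + 10.7) = 1.577 kΩ.
V_out = 43.7 × 1.577 / (39.0 + 1.577) = 43.7 × 1.577/40.58 = 1.70 V.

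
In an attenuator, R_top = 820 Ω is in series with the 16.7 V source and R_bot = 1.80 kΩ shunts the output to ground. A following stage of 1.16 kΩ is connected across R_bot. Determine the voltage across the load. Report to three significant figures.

The load sits in parallel with R_bot: R_bot‖R_L = (1800 × 1160) / (1800 + 1160) = 705.4 Ω.
V_out = 16.7 × 705.4 / (820 + 705.4) = 16.7 × 705.4/1525 = 7.72 V.
(Unloaded it would have been 11.5 V.)

V_out ≈ 7.72 V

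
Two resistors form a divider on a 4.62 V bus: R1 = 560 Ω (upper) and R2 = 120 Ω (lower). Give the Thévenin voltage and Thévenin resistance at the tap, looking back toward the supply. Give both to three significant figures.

V_th = 0.815 V, R_th = 98.8 Ω

V_th is the open-circuit tap voltage: 4.62 × 120/(560 + 120) = 0.815 V.
With the supply zeroed, R1 and R2 appear in parallel from the tap: R_th = R1‖R2 = (560 × 120)/680.0 = 98.8 Ω.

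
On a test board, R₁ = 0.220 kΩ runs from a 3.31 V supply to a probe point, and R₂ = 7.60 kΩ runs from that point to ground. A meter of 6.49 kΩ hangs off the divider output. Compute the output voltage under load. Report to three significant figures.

The load sits in parallel with R₂: R₂‖R_L = (7600 × 6490) / (7600 + 6490) = 3501 Ω.
V_out = 3.31 × 3501 / (220 + 3501) = 3.31 × 3501/3721 = 3.11 V.

V_out ≈ 3.11 V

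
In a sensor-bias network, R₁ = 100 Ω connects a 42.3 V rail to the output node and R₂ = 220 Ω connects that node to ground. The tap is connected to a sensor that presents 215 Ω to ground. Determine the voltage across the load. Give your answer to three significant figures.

V_out ≈ 22.0 V

The load sits in parallel with R₂: R₂‖R_L = (220 × 215) / (220 + 215) = 108.7 Ω.
V_out = 42.3 × 108.7 / (100 + 108.7) = 42.3 × 108.7/208.7 = 22.0 V.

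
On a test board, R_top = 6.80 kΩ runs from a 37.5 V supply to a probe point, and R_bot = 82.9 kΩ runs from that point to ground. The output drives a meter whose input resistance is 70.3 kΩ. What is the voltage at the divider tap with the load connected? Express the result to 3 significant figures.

The load sits in parallel with R_bot: R_bot‖R_L = (82.9 × 70.3) / (82.9 + 70.3) = 38.04 kΩ.
V_out = 37.5 × 38.04 / (6.80 + 38.04) = 37.5 × 38.04/44.84 = 31.8 V.

V_out ≈ 31.8 V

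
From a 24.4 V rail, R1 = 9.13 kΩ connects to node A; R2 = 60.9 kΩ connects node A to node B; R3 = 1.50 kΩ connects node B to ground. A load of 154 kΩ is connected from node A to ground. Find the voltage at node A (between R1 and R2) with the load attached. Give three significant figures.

V ≈ 20.2 V

Below node A the series string R2+R3 = 62.40 kΩ sits in parallel with the 154 kΩ load: 44.41 kΩ.
V_A = 24.4 × 44.41/(9.13 + 44.41) = 20.2 V.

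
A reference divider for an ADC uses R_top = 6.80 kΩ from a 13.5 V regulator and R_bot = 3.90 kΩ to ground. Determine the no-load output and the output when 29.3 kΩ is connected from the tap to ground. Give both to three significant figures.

Open-circuit: V = 13.5 × 3.90/(6.80 + 3.90) = 4.92 V.
With the load, R_bot becomes R_bot‖R_L = 3.442 kΩ, so V = 13.5 × 3.442/10.24 = 4.54 V.

Unloaded: 4.92 V; loaded: 4.54 V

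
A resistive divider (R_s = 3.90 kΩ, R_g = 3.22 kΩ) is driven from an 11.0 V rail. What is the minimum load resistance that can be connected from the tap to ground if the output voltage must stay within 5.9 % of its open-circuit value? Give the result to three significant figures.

R_L(min) ≈ 28.1 kΩ

Output resistance R_th = R_s‖R_g = (3.90 × 3.22)/7.120 = 1.764 kΩ.
The fractional drop is R_th/(R_th + R_L); requiring this ≤ 0.0590 gives R_L ≥ R_th(1/0.0590 − 1) = 1.764 × 15.95 = 28.1 kΩ.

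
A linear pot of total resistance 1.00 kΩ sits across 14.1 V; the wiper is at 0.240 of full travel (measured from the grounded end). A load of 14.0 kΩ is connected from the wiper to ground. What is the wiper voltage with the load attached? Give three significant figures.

The wiper splits the pot into (1−α)R = 760.0 Ω above and αR = 240.0 Ω below.
Lower section ‖ load = 236.0 Ω.
V_wiper = 14.1 × 236.0/(760.0 + 236.0) = 3.34 V.

V ≈ 3.34 V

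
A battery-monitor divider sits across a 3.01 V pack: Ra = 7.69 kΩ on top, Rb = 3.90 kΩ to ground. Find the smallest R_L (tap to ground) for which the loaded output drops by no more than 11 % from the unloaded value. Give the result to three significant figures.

Output resistance R_th = Ra‖Rb = (7.69 × 3.90)/11.59 = 2.588 kΩ.
The fractional drop is R_th/(R_th + R_L); requiring this ≤ 0.110 gives R_L ≥ R_th(1/0.110 − 1) = 2.588 × 8.091 = 20.9 kΩ.

R_L(min) ≈ 20.9 kΩ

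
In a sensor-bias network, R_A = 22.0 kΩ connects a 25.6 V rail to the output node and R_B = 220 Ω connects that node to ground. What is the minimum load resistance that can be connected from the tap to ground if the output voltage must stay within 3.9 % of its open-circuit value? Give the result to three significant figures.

R_L(min) ≈ 5.37 kΩ

Output resistance R_th = R_A‖R_B = (22000 × 220)/22220 = 217.8 Ω.
The fractional drop is R_th/(R_th + R_L); requiring this ≤ 0.0390 gives R_L ≥ R_th(1/0.0390 − 1) = 217.8 × 24.64 = 5.37 kΩ.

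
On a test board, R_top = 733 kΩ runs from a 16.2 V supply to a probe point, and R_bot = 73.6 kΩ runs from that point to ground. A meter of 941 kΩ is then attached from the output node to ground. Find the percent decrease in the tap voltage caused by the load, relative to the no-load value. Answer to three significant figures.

The divider's output (Thévenin) resistance is R_top‖R_bot = 66.88 kΩ.
Fractional drop under load = R_th/(R_th + R_L) = 66.88 / (66.88 + 941) = 0.06636.
So the output falls by 6.64 %.

6.64 %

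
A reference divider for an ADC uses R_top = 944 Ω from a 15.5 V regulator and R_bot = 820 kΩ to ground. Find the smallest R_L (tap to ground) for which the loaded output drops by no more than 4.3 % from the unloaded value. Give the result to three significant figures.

Output resistance R_th = R_top‖R_bot = (944 × 820000)/820900 = 942.9 Ω.
The fractional drop is R_th/(R_th + R_L); requiring this ≤ 0.0430 gives R_L ≥ R_th(1/0.0430 − 1) = 942.9 × 22.26 = 21.0 kΩ.

R_L(min) ≈ 21.0 kΩ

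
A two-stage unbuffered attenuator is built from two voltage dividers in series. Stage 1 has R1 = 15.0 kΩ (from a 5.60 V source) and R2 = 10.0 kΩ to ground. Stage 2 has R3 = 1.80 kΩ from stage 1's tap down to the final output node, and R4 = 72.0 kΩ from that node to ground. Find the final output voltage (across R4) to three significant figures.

Stage 2 presents R3+R4 = 73.80 kΩ as a load on stage 1's tap.
Stage 1's lower leg becomes R2‖(R3+R4) = 8.807 kΩ, so V_mid = 5.60 × 8.807/23.81 = 2.072 V.
Stage 2 is itself unloaded: V_out = V_mid × R4/(R3+R4) = 2.072 × 72.0/73.80 = 2.02 V.

V_out ≈ 2.02 V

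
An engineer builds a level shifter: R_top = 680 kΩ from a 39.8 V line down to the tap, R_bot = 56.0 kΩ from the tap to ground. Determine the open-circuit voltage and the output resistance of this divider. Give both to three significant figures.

V_th = 3.03 V, R_th = 51.7 kΩ

V_th is the open-circuit tap voltage: 39.8 × 56.0/(680 + 56.0) = 3.03 V.
With the supply zeroed, R_top and R_bot appear in parallel from the tap: R_th = R_top‖R_bot = (680 × 56.0)/736.0 = 51.7 kΩ.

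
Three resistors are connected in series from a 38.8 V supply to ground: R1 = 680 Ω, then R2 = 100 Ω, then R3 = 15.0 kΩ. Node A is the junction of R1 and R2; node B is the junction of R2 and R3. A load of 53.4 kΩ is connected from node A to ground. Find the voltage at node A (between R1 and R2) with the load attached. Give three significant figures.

V ≈ 36.7 V

Below node A the series string R2+R3 = 15100 Ω sits in parallel with the 53400 Ω load: 11770 Ω.
V_A = 38.8 × 11770/(680 + 11770) = 36.7 V.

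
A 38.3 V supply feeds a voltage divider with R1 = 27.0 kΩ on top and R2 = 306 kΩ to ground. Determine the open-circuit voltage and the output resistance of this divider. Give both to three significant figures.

V_th = 35.2 V, R_th = 24.8 kΩ

V_th is the open-circuit tap voltage: 38.3 × 306/(27.0 + 306) = 35.2 V.
With the supply zeroed, R1 and R2 appear in parallel from the tap: R_th = R1‖R2 = (27.0 × 306)/333.0 = 24.8 kΩ.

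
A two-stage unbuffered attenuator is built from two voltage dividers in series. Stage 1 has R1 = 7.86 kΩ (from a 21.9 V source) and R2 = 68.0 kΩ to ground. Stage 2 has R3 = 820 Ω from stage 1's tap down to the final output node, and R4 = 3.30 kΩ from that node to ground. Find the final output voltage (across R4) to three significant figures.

V_out ≈ 5.80 V

Stage 2 presents R3+R4 = 4120 Ω as a load on stage 1's tap.
Stage 1's lower leg becomes R2‖(R3+R4) = 3885 Ω, so V_mid = 21.9 × 3885/11740 = 7.244 V.
Stage 2 is itself unloaded: V_out = V_mid × R4/(R3+R4) = 7.244 × 3300/4120 = 5.80 V.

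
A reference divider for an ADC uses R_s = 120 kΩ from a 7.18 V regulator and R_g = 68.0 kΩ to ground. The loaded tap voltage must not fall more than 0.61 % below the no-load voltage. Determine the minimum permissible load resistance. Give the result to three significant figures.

R_L(min) ≈ 7.07 MΩ

Output resistance R_th = R_s‖R_g = (120 × 68.0)/188.0 = 43.40 kΩ.
The fractional drop is R_th/(R_th + R_L); requiring this ≤ 0.00610 gives R_L ≥ R_th(1/0.00610 − 1) = 43.40 × 162.9 = 7.07 MΩ.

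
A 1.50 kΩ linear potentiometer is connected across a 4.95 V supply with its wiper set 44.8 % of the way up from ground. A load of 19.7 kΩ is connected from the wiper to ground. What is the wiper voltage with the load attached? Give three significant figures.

The wiper splits the pot into (1−α)R = 828.0 Ω above and αR = 672.0 Ω below.
Lower section ‖ load = 649.8 Ω.
V_wiper = 4.95 × 649.8/(828.0 + 649.8) = 2.18 V.

V ≈ 2.18 V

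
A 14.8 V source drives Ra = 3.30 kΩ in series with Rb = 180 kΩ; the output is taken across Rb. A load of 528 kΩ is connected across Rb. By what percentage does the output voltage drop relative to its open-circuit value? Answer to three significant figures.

The divider's output (Thévenin) resistance is Ra‖Rb = 3.241 kΩ.
Fractional drop under load = R_th/(R_th + R_L) = 3.241 / (3.241 + 528) = 0.006100.
So the output falls by 0.610 %.

0.610 %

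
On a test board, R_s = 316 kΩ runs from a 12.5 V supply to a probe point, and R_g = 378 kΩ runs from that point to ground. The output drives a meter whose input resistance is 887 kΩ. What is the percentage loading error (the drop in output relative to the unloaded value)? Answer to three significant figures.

Unloaded V = 12.5 × 378/694.0 = 6.808 V.
Loaded: R_g‖R_L = 265.0 kΩ, giving V = 12.5 × 265.0/581.0 = 5.702 V.
Drop = (6.808 − 5.702) / 6.808 = 16.3 %.

16.3 %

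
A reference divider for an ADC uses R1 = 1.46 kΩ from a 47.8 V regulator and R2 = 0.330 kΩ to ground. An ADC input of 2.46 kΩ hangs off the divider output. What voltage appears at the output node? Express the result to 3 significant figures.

V_out ≈ 7.94 V

The load sits in parallel with R2: R2‖R_L = (330 × 2460) / (330 + 2460) = 291.0 Ω.
V_out = 47.8 × 291.0 / (1460 + 291.0) = 47.8 × 291.0/1751 = 7.94 V.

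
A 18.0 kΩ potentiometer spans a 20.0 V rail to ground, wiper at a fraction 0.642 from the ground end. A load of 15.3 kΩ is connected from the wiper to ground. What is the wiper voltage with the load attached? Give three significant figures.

The wiper splits the pot into (1−α)R = 6.444 kΩ above and αR = 11.56 kΩ below.
Lower section ‖ load = 6.584 kΩ.
V_wiper = 20.0 × 6.584/(6.444 + 6.584) = 10.1 V.

V ≈ 10.1 V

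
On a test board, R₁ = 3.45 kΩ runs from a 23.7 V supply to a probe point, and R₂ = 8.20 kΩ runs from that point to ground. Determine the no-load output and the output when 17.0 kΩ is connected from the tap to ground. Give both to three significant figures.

Unloaded: 16.7 V; loaded: 14.6 V

Open-circuit: V = 23.7 × 8.20/(3.45 + 8.20) = 16.7 V.
With the load, R₂ becomes R₂‖R_L = 5.532 kΩ, so V = 23.7 × 5.532/8.982 = 14.6 V.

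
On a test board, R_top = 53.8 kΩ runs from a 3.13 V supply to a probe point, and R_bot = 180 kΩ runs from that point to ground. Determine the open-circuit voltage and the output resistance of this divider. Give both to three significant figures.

V_th is the open-circuit tap voltage: 3.13 × 180/(53.8 + 180) = 2.41 V.
With the supply zeroed, R_top and R_bot appear in parallel from the tap: R_th = R_top‖R_bot = (53.8 × 180)/233.8 = 41.4 kΩ.

V_th = 2.41 V, R_th = 41.4 kΩ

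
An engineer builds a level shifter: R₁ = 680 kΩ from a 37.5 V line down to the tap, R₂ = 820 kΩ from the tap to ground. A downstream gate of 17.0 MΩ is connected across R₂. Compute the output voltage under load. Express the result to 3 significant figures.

V_out ≈ 20.1 V

The load sits in parallel with R₂: R₂‖R_L = (820 × 17000) / (820 + 17000) = 782.3 kΩ.
V_out = 37.5 × 782.3 / (680 + 782.3) = 37.5 × 782.3/1462 = 20.1 V.
(Unloaded it would have been 20.5 V.)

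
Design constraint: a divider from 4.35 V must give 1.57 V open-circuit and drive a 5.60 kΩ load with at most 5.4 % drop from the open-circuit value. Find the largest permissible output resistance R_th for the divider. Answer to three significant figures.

Loading drop = R_th/(R_th + R_L) ≤ 0.0540, so R_th ≤ R_L · ε/(1−ε) = 5.60 kΩ × 0.0540/0.9460 = 320 Ω.

R_th ≤ 320 Ω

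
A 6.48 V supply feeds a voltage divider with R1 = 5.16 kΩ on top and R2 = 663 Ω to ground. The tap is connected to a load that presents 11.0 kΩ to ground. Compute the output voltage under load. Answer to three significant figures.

V_out ≈ 0.700 V

The load sits in parallel with R2: R2‖R_L = (663 × 11000) / (663 + 11000) = 625.3 Ω.
V_out = 6.48 × 625.3 / (5160 + 625.3) = 6.48 × 625.3/5785 = 0.700 V.
(Unloaded it would have been 0.738 V.)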